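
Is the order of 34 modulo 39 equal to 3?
No, the actual order is 4, not 3.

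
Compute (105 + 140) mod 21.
14

(105 + 140) = 245
245 mod 21 = 14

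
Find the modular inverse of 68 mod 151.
68^(-1) ≡ 20 (mod 151). Verification: 68 × 20 = 1360 ≡ 1 (mod 151)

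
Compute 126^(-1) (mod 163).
126^(-1) ≡ 22 (mod 163). Verification: 126 × 22 = 2772 ≡ 1 (mod 163)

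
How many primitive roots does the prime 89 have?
Number of primitive roots mod 89 = φ(88) = 40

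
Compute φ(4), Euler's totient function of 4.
2

Prime factorization: 4 = 2^2
Using the formula φ(n) = n × Π(1 - 1/p) for each prime factor p:
φ(4) = 4 × (1 - 1/2)
φ(4) = 2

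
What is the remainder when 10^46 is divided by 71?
Using repeated squaring. 46 = 32 + 8 + 4 + 2 (binary 101110). Repeated squaring mod 71: 10^1 ≡ 10; 10^2 ≡ 10² = 100 ≡ 29; 10^4 ≡ 29² = 841 ≡ 60; 10^8 ≡ 60² = 3600 ≡ 50; 10^16 ≡ 50² = 2500 ≡ 15; 10^32 ≡ 15² = 225 ≡ 12. Multiply: 10^46 = 10^32 × 10^8 × 10^4 × 10^2 ≡ 12 × 50 × 60 × 29 (mod 71): 12 × 50 = 600 ≡ 32; 32 × 60 = 1920 ≡ 3; 3 × 29 = 87 ≡ 16. So 10^46 ≡ 16 (mod 71).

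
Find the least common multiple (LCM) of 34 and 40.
680

First find GCD(34, 40) using the Euclidean algorithm:
34 = 0 × 40 + 34
40 = 1 × 34 + 6
34 = 5 × 6 + 4
6 = 1 × 4 + 2
4 = 2 × 2 + 0
GCD(34, 40) = 2

LCM formula: LCM(a, b) = (a × b) / GCD(a, b)
LCM(34, 40) = (34 × 40) / 2
LCM(34, 40) = 1360 / 2
LCM(34, 40) = 680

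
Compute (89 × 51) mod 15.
9

(89 × 51) = 4539
4539 mod 15 = 9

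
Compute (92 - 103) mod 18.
7

(92 - 103) = -11
-11 mod 18 = 7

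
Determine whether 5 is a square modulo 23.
By Euler's criterion: 5^{11} ≡ 22 (mod 23). Since this equals -1 (≡ 22), 5 is not a QR.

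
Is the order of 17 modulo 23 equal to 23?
No, the actual order is 22, not 23.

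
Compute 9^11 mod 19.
Using repeated squaring. 11 = 8 + 2 + 1 (binary 1011). Repeated squaring mod 19: 9^1 ≡ 9; 9^2 ≡ 9² = 81 ≡ 5; 9^4 ≡ 5² = 25 ≡ 6; 9^8 ≡ 6² = 36 ≡ 17. Multiply: 9^11 = 9^8 × 9^2 × 9^1 ≡ 17 × 5 × 9 (mod 19): 17 × 5 = 85 ≡ 9; 9 × 9 = 81 ≡ 5. So 9^11 ≡ 5 (mod 19).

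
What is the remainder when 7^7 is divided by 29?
7 = 4 + 2 + 1 (binary 111). Repeated squaring mod 29: 7^1 ≡ 7; 7^2 ≡ 7² = 49 ≡ 20; 7^4 ≡ 20² = 400 ≡ 23. Multiply: 7^7 = 7^4 × 7^2 × 7^1 ≡ 23 × 20 × 7 (mod 29): 23 × 20 = 460 ≡ 25; 25 × 7 = 175 ≡ 1. So 7^7 ≡ 1 (mod 29).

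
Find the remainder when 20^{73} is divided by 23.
By Fermat: 20^{22} ≡ 1 (mod 23). 73 = 3×22 + 7. So 20^{73} ≡ 20^{7} ≡ 21 (mod 23)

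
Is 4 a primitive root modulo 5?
No

To verify, check if 4^(4/q) ≢ 1 (mod 5) for each prime divisor q of 4
Divisors of 4 = 4: [1, 2, 4]
  4^(4/2) = 4^2 ≡ 1 (mod 5)
Conclusion: 4 is not a primitive root modulo 5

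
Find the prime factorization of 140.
2^2 × 5 × 7

Divide by primes starting from smallest:
140 ÷ 2 = 70
70 ÷ 2 = 35
35 ÷ 5 = 7
7 ÷ 7 = 1

140 = 2^2 × 5 × 7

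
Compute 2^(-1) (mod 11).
2^(-1) ≡ 6 (mod 11). Verification: 2 × 6 = 12 ≡ 1 (mod 11)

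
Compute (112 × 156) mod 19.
11

(112 × 156) = 17472
17472 mod 19 = 11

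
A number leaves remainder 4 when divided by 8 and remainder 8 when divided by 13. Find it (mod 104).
M = 8 × 13 = 104. M₁ = 13, y₁ ≡ 5 (mod 8). M₂ = 8, y₂ ≡ 5 (mod 13). y = 4×13×5 + 8×8×5 ≡ 60 (mod 104)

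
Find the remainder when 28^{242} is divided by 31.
By Fermat: 28^{30} ≡ 1 (mod 31). 242 = 8×30 + 2. So 28^{242} ≡ 28^{2} ≡ 9 (mod 31)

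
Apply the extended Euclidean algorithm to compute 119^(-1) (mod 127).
Extended GCD: 119(-16) + 127(15) = 1. So 119^(-1) ≡ 111 ≡ 111 (mod 127). Verify: 119 × 111 = 13209 ≡ 1 (mod 127)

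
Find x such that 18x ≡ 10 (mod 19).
9

Since gcd(18, 19) = 1 divides 10, a solution exists.
Multiply both sides by the inverse of 18 mod 19:
  18^(-1) mod 19 = 18
  x ≡ 18 × 10 ≡ 180 ≡ 9 (mod 19)
Verification: 18 × 9 = 162 = 8 × 19 + 10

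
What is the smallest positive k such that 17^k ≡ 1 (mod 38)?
Powers of 17 mod 38: 17^1≡17, 17^2≡23, 17^3≡11, 17^4≡35, 17^5≡25, 17^6≡7, 17^7≡5, 17^8≡9, 17^9≡1. Order = 9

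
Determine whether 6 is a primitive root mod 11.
p - 1 = 10 has prime divisors 2, 5. Check 6^(10/q) mod 11 for each: 6^(10/2) = 6^5 ≡ 10, 6^(10/5) = 6^2 ≡ 3 (mod 11). None of these is 1, so 6 has order 10 = φ(11), so it is a primitive root mod 11.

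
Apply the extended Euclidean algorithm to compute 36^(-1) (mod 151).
Extended GCD: 36(21) + 151(-5) = 1. So 36^(-1) ≡ 21 ≡ 21 (mod 151). Verify: 36 × 21 = 756 ≡ 1 (mod 151)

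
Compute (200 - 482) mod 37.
14

(200 - 482) = -282
-282 mod 37 = 14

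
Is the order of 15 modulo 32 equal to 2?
Yes, ord_32(15) = 2.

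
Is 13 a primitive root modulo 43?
No

To verify, check if 13^(42/q) ≢ 1 (mod 43) for each prime divisor q of 42
Divisors of 42 = 42: [1, 2, 3, 6, 7, 14, 21, 42]
  13^(42/2) = 13^21 ≡ 1 (mod 43)
  13^(42/3) = 13^14 ≡ 6 (mod 43)
  13^(42/7) = 13^6 ≡ 16 (mod 43)
Conclusion: 13 is not a primitive root modulo 43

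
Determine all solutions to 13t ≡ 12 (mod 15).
9

Since gcd(13, 15) = 1 divides 12, a solution exists.
Multiply both sides by the inverse of 13 mod 15:
  13^(-1) mod 15 = 7
  x ≡ 7 × 12 ≡ 84 ≡ 9 (mod 15)
Verification: 13 × 9 = 117 = 7 × 15 + 12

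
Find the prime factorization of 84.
2^2 × 3 × 7

Divide by primes starting from smallest:
84 ÷ 2 = 42
42 ÷ 2 = 21
21 ÷ 3 = 7
7 ÷ 7 = 1

84 = 2^2 × 3 × 7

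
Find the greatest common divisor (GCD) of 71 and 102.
1

Using the Euclidean algorithm:
71 = 0 × 102 + 71
102 = 1 × 71 + 31
71 = 2 × 31 + 9
31 = 3 × 9 + 4
9 = 2 × 4 + 1
4 = 4 × 1 + 0

GCD(71, 102) = 1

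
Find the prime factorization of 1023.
3 × 11 × 31

Divide by primes starting from smallest:
1023 ÷ 3 = 341
341 ÷ 11 = 31
31 ÷ 31 = 1

1023 = 3 × 11 × 31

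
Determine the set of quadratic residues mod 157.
QRs mod 157: {1, 3, 4, 9, 10, 11, 12, 13, 14, 16, 17, 19, 25, 27, 30, 31, 33, 35, 36, 37, 39, 40, 42, 44, 46, 47, 48, 49, 51, 52, 56, 57, 58, 64, 67, 68, 71, 75, 76, 81, 82, 86, 89, 90, 93, 99, 100, 101, 105, 106, 108, 109, 110, 111, 113, 115, 117, 118, 120, 121, 122, 124, 126, 127, 130, 132, 138, 140, 141, 143, 144, 145, 146, 147, 148, 153, 154, 156}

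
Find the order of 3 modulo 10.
Powers of 3 mod 10: 3^1≡3, 3^2≡9, 3^3≡7, 3^4≡1. Order = 4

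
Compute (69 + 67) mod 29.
20

(69 + 67) = 136
136 mod 29 = 20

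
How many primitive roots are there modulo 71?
24

The number of primitive roots modulo p is φ(p-1) = φ(70)
φ(70) = 24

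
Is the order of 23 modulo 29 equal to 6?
No, the actual order is 7, not 6.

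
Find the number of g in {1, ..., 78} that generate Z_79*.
Number of primitive roots mod 79 = φ(78) = 24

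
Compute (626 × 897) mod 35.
17

(626 × 897) = 561522
561522 mod 35 = 17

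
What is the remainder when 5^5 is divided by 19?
5 = 4 + 1 (binary 101). Repeated squaring mod 19: 5^1 ≡ 5; 5^2 ≡ 5² = 25 ≡ 6; 5^4 ≡ 6² = 36 ≡ 17. Multiply: 5^5 = 5^4 × 5^1 ≡ 17 × 5 (mod 19): 17 × 5 = 85 ≡ 9. So 5^5 ≡ 9 (mod 19).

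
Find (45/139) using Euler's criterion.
(45/139) = 45^{69} mod 139 = 1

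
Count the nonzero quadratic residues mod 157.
For prime 157, there are (p-1)/2 = (157-1)/2 = 78 quadratic residues (excluding 0).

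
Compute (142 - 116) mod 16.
10

(142 - 116) = 26
26 mod 16 = 10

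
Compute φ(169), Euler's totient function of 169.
156

Prime factorization: 169 = 13^2
Using the formula φ(n) = n × Π(1 - 1/p) for each prime factor p:
φ(169) = 169 × (1 - 1/13)
φ(169) = 156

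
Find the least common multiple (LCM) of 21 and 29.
609

First find GCD(21, 29) using the Euclidean algorithm:
21 = 0 × 29 + 21
29 = 1 × 21 + 8
21 = 2 × 8 + 5
8 = 1 × 5 + 3
5 = 1 × 3 + 2
3 = 1 × 2 + 1
2 = 2 × 1 + 0
GCD(21, 29) = 1

LCM formula: LCM(a, b) = (a × b) / GCD(a, b)
LCM(21, 29) = (21 × 29) / 1
LCM(21, 29) = 609 / 1
LCM(21, 29) = 609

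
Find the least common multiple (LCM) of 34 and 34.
34

First find GCD(34, 34) using the Euclidean algorithm:
34 = 1 × 34 + 0
GCD(34, 34) = 34

LCM formula: LCM(a, b) = (a × b) / GCD(a, b)
LCM(34, 34) = (34 × 34) / 34
LCM(34, 34) = 1156 / 34
LCM(34, 34) = 34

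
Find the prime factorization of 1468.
2^2 × 367

Divide by primes starting from smallest:
1468 ÷ 2 = 734
734 ÷ 2 = 367
367 ÷ 367 = 1

1468 = 2^2 × 367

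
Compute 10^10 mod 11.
10 = 8 + 2 (binary 1010). Repeated squaring mod 11: 10^1 ≡ 10; 10^2 ≡ 10² = 100 ≡ 1; 10^4 ≡ 1² = 1 ≡ 1; 10^8 ≡ 1² = 1 ≡ 1. Multiply: 10^10 = 10^8 × 10^2 ≡ 1 × 1 (mod 11): 1 × 1 = 1 ≡ 1. So 10^10 ≡ 1 (mod 11).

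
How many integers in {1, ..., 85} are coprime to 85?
64

Prime factorization: 85 = 5 × 17
Using the formula φ(n) = n × Π(1 - 1/p) for each prime factor p:
φ(85) = 85 × (1 - 1/5) × (1 - 1/17)
φ(85) = 64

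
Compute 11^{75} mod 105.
71

Using successive squaring:
Binary expansion of 75: 1001011
Powers of 11 mod 105 (each is the square of the previous):
  11^1 ≡ 11 (mod 105)
  11^2 ≡ 11² = 121 ≡ 16 (mod 105)
  11^4 ≡ 16² = 256 ≡ 46 (mod 105)
  11^8 ≡ 46² = 2116 ≡ 16 (mod 105)
  11^16 ≡ 16² = 256 ≡ 46 (mod 105)
  11^32 ≡ 46² = 2116 ≡ 16 (mod 105)
  11^64 ≡ 16² = 256 ≡ 46 (mod 105)
75 = 64 + 8 + 2 + 1, so 11^75 = 11^64 × 11^8 × 11^2 × 11^1 ≡ 46 × 16 × 16 × 11 (mod 105)
Multiplying step by step:
  46 × 16 = 736 ≡ 1 (mod 105)
  1 × 16 = 16 ≡ 16 (mod 105)
  16 × 11 = 176 ≡ 71 (mod 105)
Result: 11^75 ≡ 71 (mod 105)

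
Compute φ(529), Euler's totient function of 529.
506

Prime factorization: 529 = 23^2
Using the formula φ(n) = n × Π(1 - 1/p) for each prime factor p:
φ(529) = 529 × (1 - 1/23)
φ(529) = 506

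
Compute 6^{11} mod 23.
1

Using successive squaring:
Binary expansion of 11: 1011
Powers of 6 mod 23 (each is the square of the previous):
  6^1 ≡ 6 (mod 23)
  6^2 ≡ 6² = 36 ≡ 13 (mod 23)
  6^4 ≡ 13² = 169 ≡ 8 (mod 23)
  6^8 ≡ 8² = 64 ≡ 18 (mod 23)
11 = 8 + 2 + 1, so 6^11 = 6^8 × 6^2 × 6^1 ≡ 18 × 13 × 6 (mod 23)
Multiplying step by step:
  18 × 13 = 234 ≡ 4 (mod 23)
  4 × 6 = 24 ≡ 1 (mod 23)
Result: 6^11 ≡ 1 (mod 23)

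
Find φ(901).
832

Prime factorization: 901 = 17 × 53
Using the formula φ(n) = n × Π(1 - 1/p) for each prime factor p:
φ(901) = 901 × (1 - 1/17) × (1 - 1/53)
φ(901) = 832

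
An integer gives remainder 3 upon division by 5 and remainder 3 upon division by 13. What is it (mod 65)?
M = 5 × 13 = 65. M₁ = 13, y₁ ≡ 2 (mod 5). M₂ = 5, y₂ ≡ 8 (mod 13). z = 3×13×2 + 3×5×8 ≡ 3 (mod 65). The smallest positive such number is 3.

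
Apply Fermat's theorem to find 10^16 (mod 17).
By Fermat's Little Theorem, 10^{16} ≡ 1 (mod 17) since 17 is prime and gcd(10, 17) = 1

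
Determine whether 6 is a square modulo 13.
By Euler's criterion: 6^{6} ≡ 12 (mod 13). Since this equals -1 (≡ 12), 6 is not a QR.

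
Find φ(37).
36

Prime factorization: 37 = 37
Using the formula φ(n) = n × Π(1 - 1/p) for each prime factor p:
φ(37) = 37 × (1 - 1/37)
φ(37) = 36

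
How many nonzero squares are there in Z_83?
For prime 83, there are (p-1)/2 = (83-1)/2 = 41 quadratic residues (excluding 0).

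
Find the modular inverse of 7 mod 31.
7^(-1) ≡ 9 (mod 31). Verification: 7 × 9 = 63 ≡ 1 (mod 31)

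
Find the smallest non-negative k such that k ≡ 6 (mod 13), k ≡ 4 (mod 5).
19

Using the Chinese Remainder Theorem:
M = product of moduli = 65
For equation 1: M_1 = 5, 5 ≡ 5 (mod 13), inverse of 5 mod 13 is 8 (check: 5 × 8 = 40 ≡ 1 (mod 13))
For equation 2: M_2 = 13, 13 ≡ 3 (mod 5), inverse of 13 mod 5 is 2 (check: 3 × 2 = 6 ≡ 1 (mod 5))
Combine: k ≡ Σ r_i×M_i×(M_i⁻¹ mod m_i) = 6×5×8 + 4×13×2 = 240 + 104 = 344
344 mod 65 = 19
k ≡ 19 (mod 65)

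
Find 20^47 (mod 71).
Using repeated squaring. 47 = 32 + 8 + 4 + 2 + 1 (binary 101111). Repeated squaring mod 71: 20^1 ≡ 20; 20^2 ≡ 20² = 400 ≡ 45; 20^4 ≡ 45² = 2025 ≡ 37; 20^8 ≡ 37² = 1369 ≡ 20; 20^16 ≡ 20² = 400 ≡ 45; 20^32 ≡ 45² = 2025 ≡ 37. Multiply: 20^47 = 20^32 × 20^8 × 20^4 × 20^2 × 20^1 ≡ 37 × 20 × 37 × 45 × 20 (mod 71): 37 × 20 = 740 ≡ 30; 30 × 37 = 1110 ≡ 45; 45 × 45 = 2025 ≡ 37; 37 × 20 = 740 ≡ 30. So 20^47 ≡ 30 (mod 71).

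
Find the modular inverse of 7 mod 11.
7^(-1) ≡ 8 (mod 11). Verification: 7 × 8 = 56 ≡ 1 (mod 11)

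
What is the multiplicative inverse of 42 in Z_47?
42^(-1) ≡ 28 (mod 47). Verification: 42 × 28 = 1176 ≡ 1 (mod 47)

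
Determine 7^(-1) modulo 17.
7^(-1) ≡ 5 (mod 17). Verification: 7 × 5 = 35 ≡ 1 (mod 17)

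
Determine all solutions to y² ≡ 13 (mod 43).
The square roots of 13 mod 43 are 23 and 20. Verify: 23² = 529 ≡ 13 (mod 43)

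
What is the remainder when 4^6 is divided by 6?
6 = 4 + 2 (binary 110). Repeated squaring mod 6: 4^1 ≡ 4; 4^2 ≡ 4² = 16 ≡ 4; 4^4 ≡ 4² = 16 ≡ 4. Multiply: 4^6 = 4^4 × 4^2 ≡ 4 × 4 (mod 6): 4 × 4 = 16 ≡ 4. So 4^6 ≡ 4 (mod 6).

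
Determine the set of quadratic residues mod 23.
QRs mod 23: {1, 2, 3, 4, 6, 8, 9, 12, 13, 16, 18}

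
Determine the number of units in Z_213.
140

Prime factorization: 213 = 3 × 71
Using the formula φ(n) = n × Π(1 - 1/p) for each prime factor p:
φ(213) = 213 × (1 - 1/3) × (1 - 1/71)
φ(213) = 140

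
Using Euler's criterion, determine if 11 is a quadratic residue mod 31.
By Euler's criterion: 11^{15} ≡ 30 (mod 31). Since this equals -1 (≡ 30), 11 is not a QR.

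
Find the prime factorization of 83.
83

Divide by primes starting from smallest:
83 ÷ 83 = 1

83 = 83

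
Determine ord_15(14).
Powers of 14 mod 15: 14^1≡14, 14^2≡1. Order = 2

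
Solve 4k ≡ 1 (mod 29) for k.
22

Using Extended Euclidean Algorithm:
gcd(4, 29) = 1
Bezout coefficients: 4 × -7 + 29 × 1 = 1
So 4 × -7 ≡ 1 (mod 29)
The inverse is -7 mod 29 = 22
Verification: 4 × 22 = 88 = 3 × 29 + 1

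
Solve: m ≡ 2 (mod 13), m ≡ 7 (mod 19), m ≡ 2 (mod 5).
M = 13 × 19 × 5 = 1235. M₁ = 95, y₁ ≡ 10 (mod 13). M₂ = 65, y₂ ≡ 12 (mod 19). M₃ = 247, y₃ ≡ 3 (mod 5). m = 2×95×10 + 7×65×12 + 2×247×3 ≡ 197 (mod 1235)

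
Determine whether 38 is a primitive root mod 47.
p - 1 = 46 has prime divisors 2, 23. Check 38^(46/q) mod 47 for each: 38^(46/2) = 38^23 ≡ 46, 38^(46/23) = 38^2 ≡ 34 (mod 47). None of these is 1, so 38 has order 46 = φ(47), so it is a primitive root mod 47.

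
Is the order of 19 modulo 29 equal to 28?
Yes, ord_29(19) = 28.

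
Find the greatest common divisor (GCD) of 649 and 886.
1

Using the Euclidean algorithm:
649 = 0 × 886 + 649
886 = 1 × 649 + 237
649 = 2 × 237 + 175
237 = 1 × 175 + 62
175 = 2 × 62 + 51
62 = 1 × 51 + 11
51 = 4 × 11 + 7
11 = 1 × 7 + 4
7 = 1 × 4 + 3
4 = 1 × 3 + 1
3 = 3 × 1 + 0

GCD(649, 886) = 1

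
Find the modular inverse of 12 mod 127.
12^(-1) ≡ 53 (mod 127). Verification: 12 × 53 = 636 ≡ 1 (mod 127)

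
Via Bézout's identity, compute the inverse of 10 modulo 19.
Extended GCD: 10(2) + 19(-1) = 1. So 10^(-1) ≡ 2 ≡ 2 (mod 19). Verify: 10 × 2 = 20 ≡ 1 (mod 19)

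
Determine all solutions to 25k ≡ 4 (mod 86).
38

Since gcd(25, 86) = 1 divides 4, a solution exists.
Multiply both sides by the inverse of 25 mod 86:
  25^(-1) mod 86 = 31
  x ≡ 31 × 4 ≡ 124 ≡ 38 (mod 86)
Verification: 25 × 38 = 950 = 11 × 86 + 4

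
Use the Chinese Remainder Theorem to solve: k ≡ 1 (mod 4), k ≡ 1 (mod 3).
M = 4 × 3 = 12. M₁ = 3, y₁ ≡ 3 (mod 4). M₂ = 4, y₂ ≡ 1 (mod 3). k = 1×3×3 + 1×4×1 ≡ 1 (mod 12)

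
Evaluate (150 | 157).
(150/157) = 150^{78} mod 157 = -1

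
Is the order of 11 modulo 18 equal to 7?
No, the actual order is 6, not 7.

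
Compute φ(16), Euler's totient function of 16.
8

Prime factorization: 16 = 2^4
Using the formula φ(n) = n × Π(1 - 1/p) for each prime factor p:
φ(16) = 16 × (1 - 1/2)
φ(16) = 8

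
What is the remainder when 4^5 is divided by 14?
5 = 4 + 1 (binary 101). Repeated squaring mod 14: 4^1 ≡ 4; 4^2 ≡ 4² = 16 ≡ 2; 4^4 ≡ 2² = 4 ≡ 4. Multiply: 4^5 = 4^4 × 4^1 ≡ 4 × 4 (mod 14): 4 × 4 = 16 ≡ 2. So 4^5 ≡ 2 (mod 14).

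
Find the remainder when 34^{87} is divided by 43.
By Fermat: 34^{42} ≡ 1 (mod 43). 87 = 2×42 + 3. So 34^{87} ≡ 34^{3} ≡ 2 (mod 43)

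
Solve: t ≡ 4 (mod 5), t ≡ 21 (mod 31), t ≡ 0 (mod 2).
M = 5 × 31 × 2 = 310. M₁ = 62, y₁ ≡ 3 (mod 5). M₂ = 10, y₂ ≡ 28 (mod 31). M₃ = 155, y₃ ≡ 1 (mod 2). t = 4×62×3 + 21×10×28 + 0×155×1 ≡ 114 (mod 310)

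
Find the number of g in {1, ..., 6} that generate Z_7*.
Number of primitive roots mod 7 = φ(6) = 2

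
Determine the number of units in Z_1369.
1332

Prime factorization: 1369 = 37^2
Using the formula φ(n) = n × Π(1 - 1/p) for each prime factor p:
φ(1369) = 1369 × (1 - 1/37)
φ(1369) = 1332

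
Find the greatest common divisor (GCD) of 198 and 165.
33

Using the Euclidean algorithm:
198 = 1 × 165 + 33
165 = 5 × 33 + 0

GCD(198, 165) = 33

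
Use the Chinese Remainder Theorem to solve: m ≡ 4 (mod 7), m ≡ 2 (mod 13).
M = 7 × 13 = 91. M₁ = 13, y₁ ≡ 6 (mod 7). M₂ = 7, y₂ ≡ 2 (mod 13). m = 4×13×6 + 2×7×2 ≡ 67 (mod 91)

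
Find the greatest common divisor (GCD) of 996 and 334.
2

Using the Euclidean algorithm:
996 = 2 × 334 + 328
334 = 1 × 328 + 6
328 = 54 × 6 + 4
6 = 1 × 4 + 2
4 = 2 × 2 + 0

GCD(996, 334) = 2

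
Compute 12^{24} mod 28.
8

Using successive squaring:
Binary expansion of 24: 11000
Powers of 12 mod 28 (each is the square of the previous):
  12^1 ≡ 12 (mod 28)
  12^2 ≡ 12² = 144 ≡ 4 (mod 28)
  12^4 ≡ 4² = 16 ≡ 16 (mod 28)
  12^8 ≡ 16² = 256 ≡ 4 (mod 28)
  12^16 ≡ 4² = 16 ≡ 16 (mod 28)
24 = 16 + 8, so 12^24 = 12^16 × 12^8 ≡ 16 × 4 (mod 28)
Multiplying step by step:
  16 × 4 = 64 ≡ 8 (mod 28)
Result: 12^24 ≡ 8 (mod 28)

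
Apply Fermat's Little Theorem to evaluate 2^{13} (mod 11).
8

By Fermat's Little Theorem, a^(p-1) ≡ 1 (mod p) for prime p and gcd(a, p) = 1
Here p = 11, so 2^10 ≡ 1 (mod 11)
We can reduce the exponent: 13 mod 10 = 3
So 2^13 ≡ 2^3 (mod 11)
Computing: 2^3 mod 11 = 8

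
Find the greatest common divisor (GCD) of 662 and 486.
2

Using the Euclidean algorithm:
662 = 1 × 486 + 176
486 = 2 × 176 + 134
176 = 1 × 134 + 42
134 = 3 × 42 + 8
42 = 5 × 8 + 2
8 = 4 × 2 + 0

GCD(662, 486) = 2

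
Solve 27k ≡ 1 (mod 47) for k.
27^(-1) ≡ 7 (mod 47). Verification: 27 × 7 = 189 ≡ 1 (mod 47)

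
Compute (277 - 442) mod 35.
10

(277 - 442) = -165
-165 mod 35 = 10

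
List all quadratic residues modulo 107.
QRs mod 107: {1, 3, 4, 9, 10, 11, 12, 13, 14, 16, 19, 23, 25, 27, 29, 30, 33, 34, 35, 36, 37, 39, 40, 41, 42, 44, 47, 48, 49, 52, 53, 56, 57, 61, 62, 64, 69, 75, 76, 79, 81, 83, 85, 86, 87, 89, 90, 92, 99, 100, 101, 102, 105}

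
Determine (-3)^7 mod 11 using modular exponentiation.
(-3) ≡ 8 (mod 11). 7 = 4 + 2 + 1 (binary 111). Repeated squaring mod 11: 8^1 ≡ 8; 8^2 ≡ 8² = 64 ≡ 9; 8^4 ≡ 9² = 81 ≡ 4. Multiply: (-3)^7 ≡ 8^4 × 8^2 × 8^1 ≡ 4 × 9 × 8 (mod 11): 4 × 9 = 36 ≡ 3; 3 × 8 = 24 ≡ 2. So (-3)^7 ≡ 2 (mod 11).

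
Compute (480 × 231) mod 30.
0

(480 × 231) = 110880
110880 mod 30 = 0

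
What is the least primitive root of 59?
2

A primitive root g modulo p has order p-1 = 58
Prime divisors of 58: [2, 29]
g is a primitive root iff g^(58/q) ≢ 1 (mod 59) for each prime divisor q
Testing small values:
  g = 2: 2^29 ≡ 58, 2^2 ≡ 4 (mod 59) → none is 1, primitive root!
The smallest primitive root is 2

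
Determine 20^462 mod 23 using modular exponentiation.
Using Fermat: 20^{22} ≡ 1 (mod 23). 462 ≡ 0 (mod 22). So 20^{462} ≡ 20^{0} ≡ 1 (mod 23)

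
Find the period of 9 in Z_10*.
Powers of 9 mod 10: 9^1≡9, 9^2≡1. Order = 2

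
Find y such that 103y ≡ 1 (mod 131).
103^(-1) ≡ 14 (mod 131). Verification: 103 × 14 = 1442 ≡ 1 (mod 131)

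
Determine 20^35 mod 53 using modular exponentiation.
Using repeated squaring. 35 = 32 + 2 + 1 (binary 100011). Repeated squaring mod 53: 20^1 ≡ 20; 20^2 ≡ 20² = 400 ≡ 29; 20^4 ≡ 29² = 841 ≡ 46; 20^8 ≡ 46² = 2116 ≡ 49; 20^16 ≡ 49² = 2401 ≡ 16; 20^32 ≡ 16² = 256 ≡ 44. Multiply: 20^35 = 20^32 × 20^2 × 20^1 ≡ 44 × 29 × 20 (mod 53): 44 × 29 = 1276 ≡ 4; 4 × 20 = 80 ≡ 27. So 20^35 ≡ 27 (mod 53).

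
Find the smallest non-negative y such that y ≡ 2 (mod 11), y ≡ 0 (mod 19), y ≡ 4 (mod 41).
7999

Using the Chinese Remainder Theorem:
M = product of moduli = 8569
For equation 1: M_1 = 779, 779 ≡ 9 (mod 11), inverse of 779 mod 11 is 5 (check: 9 × 5 = 45 ≡ 1 (mod 11))
For equation 2: M_2 = 451, 451 ≡ 14 (mod 19), inverse of 451 mod 19 is 15 (check: 14 × 15 = 210 ≡ 1 (mod 19))
For equation 3: M_3 = 209, 209 ≡ 4 (mod 41), inverse of 209 mod 41 is 31 (check: 4 × 31 = 124 ≡ 1 (mod 41))
Combine: y ≡ Σ r_i×M_i×(M_i⁻¹ mod m_i) = 2×779×5 + 0×451×15 + 4×209×31 = 7790 + 0 + 25916 = 33706
33706 mod 8569 = 7999
y ≡ 7999 (mod 8569)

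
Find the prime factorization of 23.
23

Divide by primes starting from smallest:
23 ÷ 23 = 1

23 = 23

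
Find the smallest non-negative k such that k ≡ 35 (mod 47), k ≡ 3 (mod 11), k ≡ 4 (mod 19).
3842

Using the Chinese Remainder Theorem:
M = product of moduli = 9823
For equation 1: M_1 = 209, 209 ≡ 21 (mod 47), inverse of 209 mod 47 is 9 (check: 21 × 9 = 189 ≡ 1 (mod 47))
For equation 2: M_2 = 893, 893 ≡ 2 (mod 11), inverse of 893 mod 11 is 6 (check: 2 × 6 = 12 ≡ 1 (mod 11))
For equation 3: M_3 = 517, 517 ≡ 4 (mod 19), inverse of 517 mod 19 is 5 (check: 4 × 5 = 20 ≡ 1 (mod 19))
Combine: k ≡ Σ r_i×M_i×(M_i⁻¹ mod m_i) = 35×209×9 + 3×893×6 + 4×517×5 = 65835 + 16074 + 10340 = 92249
92249 mod 9823 = 3842
k ≡ 3842 (mod 9823)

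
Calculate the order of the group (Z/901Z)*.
832

Prime factorization: 901 = 17 × 53
Using the formula φ(n) = n × Π(1 - 1/p) for each prime factor p:
φ(901) = 901 × (1 - 1/17) × (1 - 1/53)
φ(901) = 832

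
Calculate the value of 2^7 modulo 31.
7 = 4 + 2 + 1 (binary 111). Repeated squaring mod 31: 2^1 ≡ 2; 2^2 ≡ 2² = 4 ≡ 4; 2^4 ≡ 4² = 16 ≡ 16. Multiply: 2^7 = 2^4 × 2^2 × 2^1 ≡ 16 × 4 × 2 (mod 31): 16 × 4 = 64 ≡ 2; 2 × 2 = 4 ≡ 4. So 2^7 ≡ 4 (mod 31).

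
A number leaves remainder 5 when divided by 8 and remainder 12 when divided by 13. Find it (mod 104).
M = 8 × 13 = 104. M₁ = 13, y₁ ≡ 5 (mod 8). M₂ = 8, y₂ ≡ 5 (mod 13). t = 5×13×5 + 12×8×5 ≡ 77 (mod 104)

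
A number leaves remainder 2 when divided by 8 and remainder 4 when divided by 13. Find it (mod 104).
M = 8 × 13 = 104. M₁ = 13, y₁ ≡ 5 (mod 8). M₂ = 8, y₂ ≡ 5 (mod 13). r = 2×13×5 + 4×8×5 ≡ 82 (mod 104)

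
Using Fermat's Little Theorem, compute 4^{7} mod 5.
4

By Fermat's Little Theorem, a^(p-1) ≡ 1 (mod p) for prime p and gcd(a, p) = 1
Here p = 5, so 4^4 ≡ 1 (mod 5)
We can reduce the exponent: 7 mod 4 = 3
So 4^7 ≡ 4^3 (mod 5)
Computing: 4^3 mod 5 = 4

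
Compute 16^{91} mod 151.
16

Using successive squaring:
Binary expansion of 91: 1011011
Powers of 16 mod 151 (each is the square of the previous):
  16^1 ≡ 16 (mod 151)
  16^2 ≡ 16² = 256 ≡ 105 (mod 151)
  16^4 ≡ 105² = 11025 ≡ 2 (mod 151)
  16^8 ≡ 2² = 4 ≡ 4 (mod 151)
  16^16 ≡ 4² = 16 ≡ 16 (mod 151)
  16^32 ≡ 16² = 256 ≡ 105 (mod 151)
  16^64 ≡ 105² = 11025 ≡ 2 (mod 151)
91 = 64 + 16 + 8 + 2 + 1, so 16^91 = 16^64 × 16^16 × 16^8 × 16^2 × 16^1 ≡ 2 × 16 × 4 × 105 × 16 (mod 151)
Multiplying step by step:
  2 × 16 = 32 ≡ 32 (mod 151)
  32 × 4 = 128 ≡ 128 (mod 151)
  128 × 105 = 13440 ≡ 1 (mod 151)
  1 × 16 = 16 ≡ 16 (mod 151)
Result: 16^91 ≡ 16 (mod 151)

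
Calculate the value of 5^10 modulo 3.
5 ≡ 2 (mod 3). 10 = 8 + 2 (binary 1010). Repeated squaring mod 3: 2^1 ≡ 2; 2^2 ≡ 2² = 4 ≡ 1; 2^4 ≡ 1² = 1 ≡ 1; 2^8 ≡ 1² = 1 ≡ 1. Multiply: 5^10 ≡ 2^8 × 2^2 ≡ 1 × 1 (mod 3): 1 × 1 = 1 ≡ 1. So 5^10 ≡ 1 (mod 3).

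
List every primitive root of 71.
Primitive roots mod 71: {7, 11, 13, 21, 22, 28, 31, 33, 35, 42, 44, 47, 52, 53, 55, 56, 59, 61, 62, 63, 65, 67, 68, 69}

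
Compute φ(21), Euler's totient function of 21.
12

Prime factorization: 21 = 3 × 7
Using the formula φ(n) = n × Π(1 - 1/p) for each prime factor p:
φ(21) = 21 × (1 - 1/3) × (1 - 1/7)
φ(21) = 12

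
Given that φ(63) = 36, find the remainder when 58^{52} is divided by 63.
By Euler: 58^{36} ≡ 1 (mod 63) since gcd(58, 63) = 1. 52 = 1×36 + 16. So 58^{52} ≡ 58^{16} ≡ 58 (mod 63)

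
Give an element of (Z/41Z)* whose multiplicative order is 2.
40 has order 2 mod 41 since 40^{2} ≡ 1 (mod 41) and no smaller power works.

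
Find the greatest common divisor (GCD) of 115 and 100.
5

Using the Euclidean algorithm:
115 = 1 × 100 + 15
100 = 6 × 15 + 10
15 = 1 × 10 + 5
10 = 2 × 5 + 0

GCD(115, 100) = 5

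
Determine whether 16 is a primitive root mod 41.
p - 1 = 40 has prime divisors 2, 5. Check 16^(40/q) mod 41 for each: 16^(40/2) = 16^20 ≡ 1, 16^(40/5) = 16^8 ≡ 37 (mod 41). Since 16^20 ≡ 1 (mod 41), the order of 16 divides 20 (in fact the order is 5) ≠ 40, so it is not a primitive root.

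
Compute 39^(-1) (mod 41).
39^(-1) ≡ 20 (mod 41). Verification: 39 × 20 = 780 ≡ 1 (mod 41)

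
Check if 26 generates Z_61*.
p - 1 = 60 has prime divisors 2, 3, 5. Check 26^(60/q) mod 61 for each: 26^(60/2) = 26^30 ≡ 60, 26^(60/3) = 26^20 ≡ 13, 26^(60/5) = 26^12 ≡ 9 (mod 61). None of these is 1, so 26 has order 60 = φ(61), so it is a primitive root mod 61.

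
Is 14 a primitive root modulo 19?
p - 1 = 18 has prime divisors 2, 3. Check 14^(18/q) mod 19 for each: 14^(18/2) = 14^9 ≡ 18, 14^(18/3) = 14^6 ≡ 7 (mod 19). None of these is 1, so 14 has order 18 = φ(19), so it is a primitive root mod 19.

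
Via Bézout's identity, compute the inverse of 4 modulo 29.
Extended GCD: 4(-7) + 29(1) = 1. So 4^(-1) ≡ 22 ≡ 22 (mod 29). Verify: 4 × 22 = 88 ≡ 1 (mod 29)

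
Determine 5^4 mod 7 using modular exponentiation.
4 = 4 (binary 100). Repeated squaring mod 7: 5^1 ≡ 5; 5^2 ≡ 5² = 25 ≡ 4; 5^4 ≡ 4² = 16 ≡ 2. So 5^4 ≡ 2 (mod 7).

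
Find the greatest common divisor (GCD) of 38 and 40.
2

Using the Euclidean algorithm:
38 = 0 × 40 + 38
40 = 1 × 38 + 2
38 = 19 × 2 + 0

GCD(38, 40) = 2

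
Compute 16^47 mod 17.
Using Fermat: 16^{16} ≡ 1 (mod 17). 47 ≡ 15 (mod 16). So 16^{47} ≡ 16^{15} ≡ 16 (mod 17)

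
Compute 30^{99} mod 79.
27

Using successive squaring:
Binary expansion of 99: 1100011
Powers of 30 mod 79 (each is the square of the previous):
  30^1 ≡ 30 (mod 79)
  30^2 ≡ 30² = 900 ≡ 31 (mod 79)
  30^4 ≡ 31² = 961 ≡ 13 (mod 79)
  30^8 ≡ 13² = 169 ≡ 11 (mod 79)
  30^16 ≡ 11² = 121 ≡ 42 (mod 79)
  30^32 ≡ 42² = 1764 ≡ 26 (mod 79)
  30^64 ≡ 26² = 676 ≡ 44 (mod 79)
99 = 64 + 32 + 2 + 1, so 30^99 = 30^64 × 30^32 × 30^2 × 30^1 ≡ 44 × 26 × 31 × 30 (mod 79)
Multiplying step by step:
  44 × 26 = 1144 ≡ 38 (mod 79)
  38 × 31 = 1178 ≡ 72 (mod 79)
  72 × 30 = 2160 ≡ 27 (mod 79)
Result: 30^99 ≡ 27 (mod 79)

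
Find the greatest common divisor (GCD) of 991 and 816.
1

Using the Euclidean algorithm:
991 = 1 × 816 + 175
816 = 4 × 175 + 116
175 = 1 × 116 + 59
116 = 1 × 59 + 57
59 = 1 × 57 + 2
57 = 28 × 2 + 1
2 = 2 × 1 + 0

GCD(991, 816) = 1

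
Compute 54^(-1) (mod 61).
54^(-1) ≡ 26 (mod 61). Verification: 54 × 26 = 1404 ≡ 1 (mod 61)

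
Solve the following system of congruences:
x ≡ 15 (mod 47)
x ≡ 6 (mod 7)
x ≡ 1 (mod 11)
2036

Using the Chinese Remainder Theorem:
M = product of moduli = 3619
For equation 1: M_1 = 77, 77 ≡ 30 (mod 47), inverse of 77 mod 47 is 11 (check: 30 × 11 = 330 ≡ 1 (mod 47))
For equation 2: M_2 = 517, 517 ≡ 6 (mod 7), inverse of 517 mod 7 is 6 (check: 6 × 6 = 36 ≡ 1 (mod 7))
For equation 3: M_3 = 329, 329 ≡ 10 (mod 11), inverse of 329 mod 11 is 10 (check: 10 × 10 = 100 ≡ 1 (mod 11))
Combine: x ≡ Σ r_i×M_i×(M_i⁻¹ mod m_i) = 15×77×11 + 6×517×6 + 1×329×10 = 12705 + 18612 + 3290 = 34607
34607 mod 3619 = 2036
x ≡ 2036 (mod 3619)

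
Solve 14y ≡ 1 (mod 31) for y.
20

Using Extended Euclidean Algorithm:
gcd(14, 31) = 1
Bezout coefficients: 14 × -11 + 31 × 5 = 1
So 14 × -11 ≡ 1 (mod 31)
The inverse is -11 mod 31 = 20
Verification: 14 × 20 = 280 = 9 × 31 + 1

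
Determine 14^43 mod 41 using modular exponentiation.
Using Fermat: 14^{40} ≡ 1 (mod 41). 43 ≡ 3 (mod 40). So 14^{43} ≡ 14^{3} ≡ 38 (mod 41)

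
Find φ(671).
600

Prime factorization: 671 = 11 × 61
Using the formula φ(n) = n × Π(1 - 1/p) for each prime factor p:
φ(671) = 671 × (1 - 1/11) × (1 - 1/61)
φ(671) = 600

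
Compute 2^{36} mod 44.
20

Using successive squaring:
Binary expansion of 36: 100100
Powers of 2 mod 44 (each is the square of the previous):
  2^1 ≡ 2 (mod 44)
  2^2 ≡ 2² = 4 ≡ 4 (mod 44)
  2^4 ≡ 4² = 16 ≡ 16 (mod 44)
  2^8 ≡ 16² = 256 ≡ 36 (mod 44)
  2^16 ≡ 36² = 1296 ≡ 20 (mod 44)
  2^32 ≡ 20² = 400 ≡ 4 (mod 44)
36 = 32 + 4, so 2^36 = 2^32 × 2^4 ≡ 4 × 16 (mod 44)
Multiplying step by step:
  4 × 16 = 64 ≡ 20 (mod 44)
Result: 2^36 ≡ 20 (mod 44)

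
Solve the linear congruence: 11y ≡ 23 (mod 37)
29

Since gcd(11, 37) = 1 divides 23, a solution exists.
Multiply both sides by the inverse of 11 mod 37:
  11^(-1) mod 37 = 27
  x ≡ 27 × 23 ≡ 621 ≡ 29 (mod 37)
Verification: 11 × 29 = 319 = 8 × 37 + 23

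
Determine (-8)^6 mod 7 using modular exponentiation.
(-8) ≡ 6 (mod 7). 6 = 4 + 2 (binary 110). Repeated squaring mod 7: 6^1 ≡ 6; 6^2 ≡ 6² = 36 ≡ 1; 6^4 ≡ 1² = 1 ≡ 1. Multiply: (-8)^6 ≡ 6^4 × 6^2 ≡ 1 × 1 (mod 7): 1 × 1 = 1 ≡ 1. So (-8)^6 ≡ 1 (mod 7).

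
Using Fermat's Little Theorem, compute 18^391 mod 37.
By Fermat: 18^{36} ≡ 1 (mod 37). 391 ≡ 31 (mod 36). So 18^{391} ≡ 18^{31} ≡ 5 (mod 37)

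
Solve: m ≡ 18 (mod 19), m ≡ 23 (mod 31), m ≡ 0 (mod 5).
M = 19 × 31 × 5 = 2945. M₁ = 155, y₁ ≡ 13 (mod 19). M₂ = 95, y₂ ≡ 16 (mod 31). M₃ = 589, y₃ ≡ 4 (mod 5). m = 18×155×13 + 23×95×16 + 0×589×4 ≡ 550 (mod 2945)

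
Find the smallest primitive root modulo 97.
p - 1 = 96 has prime divisors 2, 3. h is a primitive root mod 97 iff h^(96/q) ≢ 1 (mod 97) for each such q.
h = 2: 2^48 ≡ 1, 2^32 ≡ 35 (mod 97); 2^48 ≡ 1, so not a primitive root.
h = 3: 3^48 ≡ 1, 3^32 ≡ 35 (mod 97); 3^48 ≡ 1, so not a primitive root.
h = 4: 4^48 ≡ 1, 4^32 ≡ 61 (mod 97); 4^48 ≡ 1, so not a primitive root.
h = 5: 5^48 ≡ 96, 5^32 ≡ 35 (mod 97); none is 1, so 5 has order 96 and is a primitive root.
The smallest primitive root mod 97 is g = 5.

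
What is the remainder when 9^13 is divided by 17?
Using repeated squaring. 13 = 8 + 4 + 1 (binary 1101). Repeated squaring mod 17: 9^1 ≡ 9; 9^2 ≡ 9² = 81 ≡ 13; 9^4 ≡ 13² = 169 ≡ 16; 9^8 ≡ 16² = 256 ≡ 1. Multiply: 9^13 = 9^8 × 9^4 × 9^1 ≡ 1 × 16 × 9 (mod 17): 1 × 16 = 16 ≡ 16; 16 × 9 = 144 ≡ 8. So 9^13 ≡ 8 (mod 17).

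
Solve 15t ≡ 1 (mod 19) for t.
14

Using Extended Euclidean Algorithm:
gcd(15, 19) = 1
Bezout coefficients: 15 × -5 + 19 × 4 = 1
So 15 × -5 ≡ 1 (mod 19)
The inverse is -5 mod 19 = 14
Verification: 15 × 14 = 210 = 11 × 19 + 1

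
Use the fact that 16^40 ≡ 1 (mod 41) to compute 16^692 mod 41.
By Fermat: 16^{40} ≡ 1 (mod 41). 692 ≡ 12 (mod 40). So 16^{692} ≡ 16^{12} ≡ 10 (mod 41)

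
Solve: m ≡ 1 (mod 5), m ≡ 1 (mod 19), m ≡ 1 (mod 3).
M = 5 × 19 × 3 = 285. M₁ = 57, y₁ ≡ 3 (mod 5). M₂ = 15, y₂ ≡ 14 (mod 19). M₃ = 95, y₃ ≡ 2 (mod 3). m = 1×57×3 + 1×15×14 + 1×95×2 ≡ 1 (mod 285)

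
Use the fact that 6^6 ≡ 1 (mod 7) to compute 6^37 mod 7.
By Fermat: 6^{6} ≡ 1 (mod 7). 37 = 6×6 + 1. So 6^{37} ≡ 6^{1} ≡ 6 (mod 7)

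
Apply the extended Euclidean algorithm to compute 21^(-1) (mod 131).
Extended GCD: 21(25) + 131(-4) = 1. So 21^(-1) ≡ 25 ≡ 25 (mod 131). Verify: 21 × 25 = 525 ≡ 1 (mod 131)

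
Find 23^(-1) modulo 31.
27

Using Extended Euclidean Algorithm:
gcd(23, 31) = 1
Bezout coefficients: 23 × -4 + 31 × 3 = 1
So 23 × -4 ≡ 1 (mod 31)
The inverse is -4 mod 31 = 27
Verification: 23 × 27 = 621 = 20 × 31 + 1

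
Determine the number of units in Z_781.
700

Prime factorization: 781 = 11 × 71
Using the formula φ(n) = n × Π(1 - 1/p) for each prime factor p:
φ(781) = 781 × (1 - 1/11) × (1 - 1/71)
φ(781) = 700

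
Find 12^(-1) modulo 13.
12

Using Extended Euclidean Algorithm:
gcd(12, 13) = 1
Bezout coefficients: 12 × -1 + 13 × 1 = 1
So 12 × -1 ≡ 1 (mod 13)
The inverse is -1 mod 13 = 12
Verification: 12 × 12 = 144 = 11 × 13 + 1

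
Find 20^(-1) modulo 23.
15

Using Extended Euclidean Algorithm:
gcd(20, 23) = 1
Bezout coefficients: 20 × -8 + 23 × 7 = 1
So 20 × -8 ≡ 1 (mod 23)
The inverse is -8 mod 23 = 15
Verification: 20 × 15 = 300 = 13 × 23 + 1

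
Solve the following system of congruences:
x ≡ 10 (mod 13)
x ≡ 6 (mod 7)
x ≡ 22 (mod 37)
244

Using the Chinese Remainder Theorem:
M = product of moduli = 3367
For equation 1: M_1 = 259, 259 ≡ 12 (mod 13), inverse of 259 mod 13 is 12 (check: 12 × 12 = 144 ≡ 1 (mod 13))
For equation 2: M_2 = 481, 481 ≡ 5 (mod 7), inverse of 481 mod 7 is 3 (check: 5 × 3 = 15 ≡ 1 (mod 7))
For equation 3: M_3 = 91, 91 ≡ 17 (mod 37), inverse of 91 mod 37 is 24 (check: 17 × 24 = 408 ≡ 1 (mod 37))
Combine: x ≡ Σ r_i×M_i×(M_i⁻¹ mod m_i) = 10×259×12 + 6×481×3 + 22×91×24 = 31080 + 8658 + 48048 = 87786
87786 mod 3367 = 244
x ≡ 244 (mod 3367)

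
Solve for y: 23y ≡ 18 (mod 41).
40

Since gcd(23, 41) = 1 divides 18, a solution exists.
Multiply both sides by the inverse of 23 mod 41:
  23^(-1) mod 41 = 25
  x ≡ 25 × 18 ≡ 450 ≡ 40 (mod 41)
Verification: 23 × 40 = 920 = 22 × 41 + 18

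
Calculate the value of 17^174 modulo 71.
Using Fermat: 17^{70} ≡ 1 (mod 71). 174 ≡ 34 (mod 70). So 17^{174} ≡ 17^{34} ≡ 25 (mod 71)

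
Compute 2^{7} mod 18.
2

Using successive squaring:
Binary expansion of 7: 111
Powers of 2 mod 18 (each is the square of the previous):
  2^1 ≡ 2 (mod 18)
  2^2 ≡ 2² = 4 ≡ 4 (mod 18)
  2^4 ≡ 4² = 16 ≡ 16 (mod 18)
7 = 4 + 2 + 1, so 2^7 = 2^4 × 2^2 × 2^1 ≡ 16 × 4 × 2 (mod 18)
Multiplying step by step:
  16 × 4 = 64 ≡ 10 (mod 18)
  10 × 2 = 20 ≡ 2 (mod 18)
Result: 2^7 ≡ 2 (mod 18)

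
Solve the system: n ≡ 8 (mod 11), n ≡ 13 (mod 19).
M = 11 × 19 = 209. M₁ = 19, y₁ ≡ 7 (mod 11). M₂ = 11, y₂ ≡ 7 (mod 19). n = 8×19×7 + 13×11×7 ≡ 184 (mod 209)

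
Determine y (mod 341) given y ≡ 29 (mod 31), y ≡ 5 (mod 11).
60

Using the Chinese Remainder Theorem:
M = product of moduli = 341
For equation 1: M_1 = 11, 11 ≡ 11 (mod 31), inverse of 11 mod 31 is 17 (check: 11 × 17 = 187 ≡ 1 (mod 31))
For equation 2: M_2 = 31, 31 ≡ 9 (mod 11), inverse of 31 mod 11 is 5 (check: 9 × 5 = 45 ≡ 1 (mod 11))
Combine: y ≡ Σ r_i×M_i×(M_i⁻¹ mod m_i) = 29×11×17 + 5×31×5 = 5423 + 775 = 6198
6198 mod 341 = 60
y ≡ 60 (mod 341)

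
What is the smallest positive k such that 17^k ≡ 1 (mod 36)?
Powers of 17 mod 36: 17^1≡17, 17^2≡1. Order = 2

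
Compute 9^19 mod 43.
Using repeated squaring. 19 = 16 + 2 + 1 (binary 10011). Repeated squaring mod 43: 9^1 ≡ 9; 9^2 ≡ 9² = 81 ≡ 38; 9^4 ≡ 38² = 1444 ≡ 25; 9^8 ≡ 25² = 625 ≡ 23; 9^16 ≡ 23² = 529 ≡ 13. Multiply: 9^19 = 9^16 × 9^2 × 9^1 ≡ 13 × 38 × 9 (mod 43): 13 × 38 = 494 ≡ 21; 21 × 9 = 189 ≡ 17. So 9^19 ≡ 17 (mod 43).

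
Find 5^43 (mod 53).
Using repeated squaring. 43 = 32 + 8 + 2 + 1 (binary 101011). Repeated squaring mod 53: 5^1 ≡ 5; 5^2 ≡ 5² = 25 ≡ 25; 5^4 ≡ 25² = 625 ≡ 42; 5^8 ≡ 42² = 1764 ≡ 15; 5^16 ≡ 15² = 225 ≡ 13; 5^32 ≡ 13² = 169 ≡ 10. Multiply: 5^43 = 5^32 × 5^8 × 5^2 × 5^1 ≡ 10 × 15 × 25 × 5 (mod 53): 10 × 15 = 150 ≡ 44; 44 × 25 = 1100 ≡ 40; 40 × 5 = 200 ≡ 41. So 5^43 ≡ 41 (mod 53).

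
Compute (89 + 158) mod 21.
16

(89 + 158) = 247
247 mod 21 = 16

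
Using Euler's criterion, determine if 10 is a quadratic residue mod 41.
By Euler's criterion: 10^{20} ≡ 1 (mod 41). Since this equals 1, 10 is a QR.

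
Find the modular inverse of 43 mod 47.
43^(-1) ≡ 35 (mod 47). Verification: 43 × 35 = 1505 ≡ 1 (mod 47)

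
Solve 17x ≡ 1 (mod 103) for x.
97

Using Extended Euclidean Algorithm:
gcd(17, 103) = 1
Bezout coefficients: 17 × -6 + 103 × 1 = 1
So 17 × -6 ≡ 1 (mod 103)
The inverse is -6 mod 103 = 97
Verification: 17 × 97 = 1649 = 16 × 103 + 1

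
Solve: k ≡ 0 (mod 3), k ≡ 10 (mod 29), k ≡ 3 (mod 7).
M = 3 × 29 × 7 = 609. M₁ = 203, y₁ ≡ 2 (mod 3). M₂ = 21, y₂ ≡ 18 (mod 29). M₃ = 87, y₃ ≡ 5 (mod 7). k = 0×203×2 + 10×21×18 + 3×87×5 ≡ 213 (mod 609)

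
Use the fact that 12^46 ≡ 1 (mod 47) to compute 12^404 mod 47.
By Fermat: 12^{46} ≡ 1 (mod 47). 404 ≡ 36 (mod 46). So 12^{404} ≡ 12^{36} ≡ 6 (mod 47)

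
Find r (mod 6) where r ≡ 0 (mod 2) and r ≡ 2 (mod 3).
M = 2 × 3 = 6. M₁ = 3, y₁ ≡ 1 (mod 2). M₂ = 2, y₂ ≡ 2 (mod 3). r = 0×3×1 + 2×2×2 ≡ 2 (mod 6)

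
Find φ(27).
18

Prime factorization: 27 = 3^3
Using the formula φ(n) = n × Π(1 - 1/p) for each prime factor p:
φ(27) = 27 × (1 - 1/3)
φ(27) = 18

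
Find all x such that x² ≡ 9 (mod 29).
The square roots of 9 mod 29 are 26 and 3. Verify: 26² = 676 ≡ 9 (mod 29)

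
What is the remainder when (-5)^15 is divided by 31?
Using repeated squaring. (-5) ≡ 26 (mod 31). 15 = 8 + 4 + 2 + 1 (binary 1111). Repeated squaring mod 31: 26^1 ≡ 26; 26^2 ≡ 26² = 676 ≡ 25; 26^4 ≡ 25² = 625 ≡ 5; 26^8 ≡ 5² = 25 ≡ 25. Multiply: (-5)^15 ≡ 26^8 × 26^4 × 26^2 × 26^1 ≡ 25 × 5 × 25 × 26 (mod 31): 25 × 5 = 125 ≡ 1; 1 × 25 = 25 ≡ 25; 25 × 26 = 650 ≡ 30. So (-5)^15 ≡ 30 (mod 31).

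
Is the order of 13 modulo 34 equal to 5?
No, the actual order is 4, not 5.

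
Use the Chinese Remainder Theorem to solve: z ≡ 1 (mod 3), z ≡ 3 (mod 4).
M = 3 × 4 = 12. M₁ = 4, y₁ ≡ 1 (mod 3). M₂ = 3, y₂ ≡ 3 (mod 4). z = 1×4×1 + 3×3×3 ≡ 7 (mod 12)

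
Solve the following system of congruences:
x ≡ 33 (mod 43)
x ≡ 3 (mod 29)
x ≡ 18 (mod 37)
32541

Using the Chinese Remainder Theorem:
M = product of moduli = 46139
For equation 1: M_1 = 1073, 1073 ≡ 41 (mod 43), inverse of 1073 mod 43 is 21 (check: 41 × 21 = 861 ≡ 1 (mod 43))
For equation 2: M_2 = 1591, 1591 ≡ 25 (mod 29), inverse of 1591 mod 29 is 7 (check: 25 × 7 = 175 ≡ 1 (mod 29))
For equation 3: M_3 = 1247, 1247 ≡ 26 (mod 37), inverse of 1247 mod 37 is 10 (check: 26 × 10 = 260 ≡ 1 (mod 37))
Combine: x ≡ Σ r_i×M_i×(M_i⁻¹ mod m_i) = 33×1073×21 + 3×1591×7 + 18×1247×10 = 743589 + 33411 + 224460 = 1001460
1001460 mod 46139 = 32541
x ≡ 32541 (mod 46139)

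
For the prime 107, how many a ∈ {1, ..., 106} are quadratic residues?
For prime 107, there are (p-1)/2 = (107-1)/2 = 53 quadratic residues (excluding 0).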